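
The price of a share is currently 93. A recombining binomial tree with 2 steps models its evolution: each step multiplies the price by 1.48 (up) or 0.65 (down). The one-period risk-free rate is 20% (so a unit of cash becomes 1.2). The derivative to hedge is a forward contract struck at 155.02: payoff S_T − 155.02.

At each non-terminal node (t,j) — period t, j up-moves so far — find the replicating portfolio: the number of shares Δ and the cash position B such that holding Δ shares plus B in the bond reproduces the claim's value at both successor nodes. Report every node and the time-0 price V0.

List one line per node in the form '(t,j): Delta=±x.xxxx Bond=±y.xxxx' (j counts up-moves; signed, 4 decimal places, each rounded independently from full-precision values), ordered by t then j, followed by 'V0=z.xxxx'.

(0,0): Delta=1.0000 Bond=-107.6528
(1,0): Delta=1.0000 Bond=-129.1833
(1,1): Delta=1.0000 Bond=-129.1833
V0=-14.6528

Since d<R<u, set p* = (R−d)/(u−d) = 0.6627; price each node as the discounted p*-expectation of its children.
Terminal payoffs: V(2,0)=-115.7275, V(2,1)=-65.5540, V(2,2)=48.6872
(1,0): S=60.4500. Δ = (V_up−V_dn)/(S_up−S_dn) = (-65.5540−-115.7275)/(89.4660−39.2925) = 1.0000. V = [p*·-65.5540 + (1−p*)·-115.7275]/1.2 = -68.7333. B = V − Δ·S = -129.1833.
(1,1): S=137.6400. Δ = (V_up−V_dn)/(S_up−S_dn) = (48.6872−-65.5540)/(203.7072−89.4660) = 1.0000. V = [p*·48.6872 + (1−p*)·-65.5540]/1.2 = 8.4567. B = V − Δ·S = -129.1833.
(0,0): S=93.0000. Δ = (V_up−V_dn)/(S_up−S_dn) = (8.4567−-68.7333)/(137.6400−60.4500) = 1.0000. V = [p*·8.4567 + (1−p*)·-68.7333]/1.2 = -14.6528. B = V − Δ·S = -107.6528.
The time-0 hedge costs -14.6528, which is the no-arbitrage price.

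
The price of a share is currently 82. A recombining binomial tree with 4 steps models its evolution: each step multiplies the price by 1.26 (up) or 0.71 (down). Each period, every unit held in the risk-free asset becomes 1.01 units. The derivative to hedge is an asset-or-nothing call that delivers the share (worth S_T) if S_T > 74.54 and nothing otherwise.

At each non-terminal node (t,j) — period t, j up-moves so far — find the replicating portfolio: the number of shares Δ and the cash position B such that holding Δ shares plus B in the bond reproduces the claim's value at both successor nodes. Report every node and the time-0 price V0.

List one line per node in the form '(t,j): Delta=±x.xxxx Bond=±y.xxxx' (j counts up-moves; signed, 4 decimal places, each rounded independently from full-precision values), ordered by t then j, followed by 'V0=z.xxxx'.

Under the risk-neutral measure, an up-move has probability p* = (R−d)/(u−d) = 0.5455 and values discount at R = 1.01.
Payoff layer (t=4): V(4,0)=0.0000, V(4,1)=0.0000, V(4,2)=0.0000, V(4,3)=116.4619, V(4,4)=206.6788
  t=3,j=0: stock 29.3487 → up 36.9794 (V=0.0000), down 20.8376 (V=0.0000). Price 0.0000; hedge Δ=0.0000, bond B=0.0000.
  t=3,j=1: stock 52.0836 → up 65.6254 (V=0.0000), down 36.9794 (V=0.0000). Price 0.0000; hedge Δ=0.0000, bond B=0.0000.
  t=3,j=2: stock 92.4301 → up 116.4619 (V=116.4619), down 65.6254 (V=0.0000). Price 62.8957; hedge Δ=2.2909, bond B=-148.8532.
  t=3,j=3: stock 164.0308 → up 206.6788 (V=206.6788), down 116.4619 (V=116.4619). Price 164.0308; hedge Δ=1.0000, bond B=0.0000.
  t=2,j=0: stock 41.3362 → up 52.0836 (V=0.0000), down 29.3487 (V=0.0000). Price 0.0000; hedge Δ=0.0000, bond B=0.0000.
  t=2,j=1: stock 73.3572 → up 92.4301 (V=62.8957), down 52.0836 (V=0.0000). Price 33.9671; hedge Δ=1.5589, bond B=-80.3888.
  t=2,j=2: stock 130.1832 → up 164.0308 (V=164.0308), down 92.4301 (V=62.8957). Price 116.8914; hedge Δ=1.4125, bond B=-66.9906.
  t=1,j=0: stock 58.2200 → up 73.3572 (V=33.9671), down 41.3362 (V=0.0000). Price 18.3441; hedge Δ=1.0608, bond B=-43.4143.
  t=1,j=1: stock 103.3200 → up 130.1832 (V=116.8914), down 73.3572 (V=33.9671). Price 78.4144; hedge Δ=1.4593, bond B=-72.3571.
  t=0,j=0: stock 82.0000 → up 103.3200 (V=78.4144), down 58.2200 (V=18.3441). Price 50.6037; hedge Δ=1.3319, bond B=-58.6151.
Root portfolio cost Δ·82+B reproduces V0=50.6037.

(0,0): Delta=1.3319 Bond=-58.6151
(1,0): Delta=1.0608 Bond=-43.4143
(1,1): Delta=1.4593 Bond=-72.3571
(2,0): Delta=0.0000 Bond=0.0000
(2,1): Delta=1.5589 Bond=-80.3888
(2,2): Delta=1.4125 Bond=-66.9906
(3,0): Delta=0.0000 Bond=0.0000
(3,1): Delta=0.0000 Bond=0.0000
(3,2): Delta=2.2909 Bond=-148.8532
(3,3): Delta=1.0000 Bond=0.0000
V0=50.6037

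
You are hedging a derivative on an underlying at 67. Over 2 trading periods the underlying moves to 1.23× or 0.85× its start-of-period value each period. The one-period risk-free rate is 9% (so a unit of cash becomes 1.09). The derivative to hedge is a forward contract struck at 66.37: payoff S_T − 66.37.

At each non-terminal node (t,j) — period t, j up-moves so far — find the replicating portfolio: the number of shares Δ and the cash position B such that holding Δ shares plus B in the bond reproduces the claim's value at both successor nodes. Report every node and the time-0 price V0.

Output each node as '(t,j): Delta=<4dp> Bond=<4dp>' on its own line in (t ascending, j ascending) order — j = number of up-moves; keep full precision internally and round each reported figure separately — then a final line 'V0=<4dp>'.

(0,0): Delta=1.0000 Bond=-55.8623
(1,0): Delta=1.0000 Bond=-60.8899
(1,1): Delta=1.0000 Bond=-60.8899
V0=11.1377

Under the risk-neutral measure, an up-move has probability p* = (R−d)/(u−d) = 0.6316 and values discount at R = 1.09.
Terminal values V(2,·): V(2,0)=-17.9625, V(2,1)=3.6785, V(2,2)=34.9943
Node (1,0) S=56.9500: V=(p*·3.6785+(1−p*)·-17.9625)/1.09=-3.9399; Δ=(3.6785−-17.9625)/(70.0485−48.4075)=1.0000; B=V−Δ·S=-60.8899
Node (1,1) S=82.4100: V=(p*·34.9943+(1−p*)·3.6785)/1.09=21.5201; Δ=(34.9943−3.6785)/(101.3643−70.0485)=1.0000; B=V−Δ·S=-60.8899
Node (0,0) S=67.0000: V=(p*·21.5201+(1−p*)·-3.9399)/1.09=11.1377; Δ=(21.5201−-3.9399)/(82.4100−56.9500)=1.0000; B=V−Δ·S=-55.8623
The time-0 hedge costs 11.1377, which is the no-arbitrage price.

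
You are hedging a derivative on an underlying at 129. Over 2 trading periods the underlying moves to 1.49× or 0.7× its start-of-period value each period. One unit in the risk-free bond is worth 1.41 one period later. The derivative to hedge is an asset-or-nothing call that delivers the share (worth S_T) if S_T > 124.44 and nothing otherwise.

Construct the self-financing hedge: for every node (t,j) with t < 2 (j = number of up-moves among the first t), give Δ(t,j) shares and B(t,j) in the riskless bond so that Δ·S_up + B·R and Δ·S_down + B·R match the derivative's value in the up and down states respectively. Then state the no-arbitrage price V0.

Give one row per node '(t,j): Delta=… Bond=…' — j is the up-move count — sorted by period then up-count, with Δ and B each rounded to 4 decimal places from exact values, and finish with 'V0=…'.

No-arbitrage ⇒ martingale measure with p* = (R−d)/(u−d) = 0.8987.
Terminal values V(2,·): V(2,0)=0.0000, V(2,1)=134.5470, V(2,2)=286.3929
Node (1,0) S=90.3000: V=(p*·134.5470+(1−p*)·0.0000)/1.41=85.7603; Δ=(134.5470−0.0000)/(134.5470−63.2100)=1.8861; B=V−Δ·S=-84.5524
Node (1,1) S=192.2100: V=(p*·286.3929+(1−p*)·134.5470)/1.41=192.2100; Δ=(286.3929−134.5470)/(286.3929−134.5470)=1.0000; B=V−Δ·S=0.0000
Node (0,0) S=129.0000: V=(p*·192.2100+(1−p*)·85.7603)/1.41=128.6740; Δ=(192.2100−85.7603)/(192.2100−90.3000)=1.0445; B=V−Δ·S=-6.0725
Root portfolio cost Δ·129+B reproduces V0=128.6740.

(0,0): Delta=1.0445 Bond=-6.0725
(1,0): Delta=1.8861 Bond=-84.5524
(1,1): Delta=1.0000 Bond=0.0000
V0=128.6740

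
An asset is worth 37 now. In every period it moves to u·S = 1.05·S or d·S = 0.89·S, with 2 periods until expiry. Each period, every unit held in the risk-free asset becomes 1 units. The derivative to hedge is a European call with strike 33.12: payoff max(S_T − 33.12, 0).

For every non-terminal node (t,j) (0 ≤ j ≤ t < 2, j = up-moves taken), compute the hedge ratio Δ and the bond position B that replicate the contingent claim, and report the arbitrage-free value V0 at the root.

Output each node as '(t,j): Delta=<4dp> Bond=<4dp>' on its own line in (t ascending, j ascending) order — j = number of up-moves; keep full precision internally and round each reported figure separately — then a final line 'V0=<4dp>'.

Under the risk-neutral measure, an up-move has probability p* = (R−d)/(u−d) = 0.6875 and values discount at R = 1.
Terminal values V(2,·): V(2,0)=0.0000, V(2,1)=1.4565, V(2,2)=7.6725
  t=1,j=0: stock 32.9300 → up 34.5765 (V=1.4565), down 29.3077 (V=0.0000). Price 1.0013; hedge Δ=0.2764, bond B=-8.1018.
  t=1,j=1: stock 38.8500 → up 40.7925 (V=7.6725), down 34.5765 (V=1.4565). Price 5.7300; hedge Δ=1.0000, bond B=-33.1200.
  t=0,j=0: stock 37.0000 → up 38.8500 (V=5.7300), down 32.9300 (V=1.0013). Price 4.2523; hedge Δ=0.7988, bond B=-25.3018.
Each (Δ,B) replicates both successor values, so the strategy is self-financing and V0 is arbitrage-free.

(0,0): Delta=0.7988 Bond=-25.3018
(1,0): Delta=0.2764 Bond=-8.1018
(1,1): Delta=1.0000 Bond=-33.1200
V0=4.2523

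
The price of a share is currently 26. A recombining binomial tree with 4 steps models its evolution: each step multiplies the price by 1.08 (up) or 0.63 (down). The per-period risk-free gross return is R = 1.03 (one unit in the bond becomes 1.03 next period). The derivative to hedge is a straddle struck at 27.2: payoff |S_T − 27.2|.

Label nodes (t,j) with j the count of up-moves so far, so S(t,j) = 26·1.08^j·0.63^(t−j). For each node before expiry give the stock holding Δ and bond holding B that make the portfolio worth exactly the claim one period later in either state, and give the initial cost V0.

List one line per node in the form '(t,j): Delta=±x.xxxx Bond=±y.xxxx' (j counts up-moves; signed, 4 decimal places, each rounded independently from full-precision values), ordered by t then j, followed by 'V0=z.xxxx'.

(0,0): Delta=-0.1021 Bond=9.8872
(1,0): Delta=-1.0000 Bond=24.8919
(1,1): Delta=-0.0366 Bond=8.3453
(2,0): Delta=-1.0000 Bond=25.6386
(2,1): Delta=-1.0000 Bond=25.6386
(2,2): Delta=0.0336 Bond=6.4653
(3,0): Delta=-1.0000 Bond=26.4078
(3,1): Delta=-1.0000 Bond=26.4078
(3,2): Delta=-1.0000 Bond=26.4078
(3,3): Delta=0.1090 Bond=4.1907
V0=7.2333

Risk-neutral probability p* = (R−d)/(u−d) = (1.03−0.63)/(1.08−0.63) = 0.8889.
Terminal payoffs: V(4,0)=23.1042, V(4,1)=20.1787, V(4,2)=15.1635, V(4,3)=6.5659, V(4,4)=8.1727
(3,0): S=6.5012. Δ = (V_up−V_dn)/(S_up−S_dn) = (20.1787−23.1042)/(7.0213−4.0958) = -1.0000. V = [p*·20.1787 + (1−p*)·23.1042]/1.03 = 19.9065. B = V − Δ·S = 26.4078.
(3,1): S=11.1450. Δ = (V_up−V_dn)/(S_up−S_dn) = (15.1635−20.1787)/(12.0365−7.0213) = -1.0000. V = [p*·15.1635 + (1−p*)·20.1787]/1.03 = 15.2628. B = V − Δ·S = 26.4078.
(3,2): S=19.1056. Δ = (V_up−V_dn)/(S_up−S_dn) = (6.5659−15.1635)/(20.6341−12.0365) = -1.0000. V = [p*·6.5659 + (1−p*)·15.1635]/1.03 = 7.3021. B = V − Δ·S = 26.4078.
(3,3): S=32.7525. Δ = (V_up−V_dn)/(S_up−S_dn) = (8.1727−6.5659)/(35.3727−20.6341) = 0.1090. V = [p*·8.1727 + (1−p*)·6.5659]/1.03 = 7.7613. B = V − Δ·S = 4.1907.
(2,0): S=10.3194. Δ = (V_up−V_dn)/(S_up−S_dn) = (15.2628−19.9065)/(11.1450−6.5012) = -1.0000. V = [p*·15.2628 + (1−p*)·19.9065]/1.03 = 15.3192. B = V − Δ·S = 25.6386.
(2,1): S=17.6904. Δ = (V_up−V_dn)/(S_up−S_dn) = (7.3021−15.2628)/(19.1056−11.1450) = -1.0000. V = [p*·7.3021 + (1−p*)·15.2628]/1.03 = 7.9482. B = V − Δ·S = 25.6386.
(2,2): S=30.3264. Δ = (V_up−V_dn)/(S_up−S_dn) = (7.7613−7.3021)/(32.7525−19.1056) = 0.0336. V = [p*·7.7613 + (1−p*)·7.3021]/1.03 = 7.4857. B = V − Δ·S = 6.4653.
(1,0): S=16.3800. Δ = (V_up−V_dn)/(S_up−S_dn) = (7.9482−15.3192)/(17.6904−10.3194) = -1.0000. V = [p*·7.9482 + (1−p*)·15.3192]/1.03 = 8.5119. B = V − Δ·S = 24.8919.
(1,1): S=28.0800. Δ = (V_up−V_dn)/(S_up−S_dn) = (7.4857−7.9482)/(30.3264−17.6904) = -0.0366. V = [p*·7.4857 + (1−p*)·7.9482]/1.03 = 7.3176. B = V − Δ·S = 8.3453.
(0,0): S=26.0000. Δ = (V_up−V_dn)/(S_up−S_dn) = (7.3176−8.5119)/(28.0800−16.3800) = -0.1021. V = [p*·7.3176 + (1−p*)·8.5119]/1.03 = 7.2333. B = V − Δ·S = 9.8872.
Self-financing check: at every node Δ·S+B equals the discounted successor values.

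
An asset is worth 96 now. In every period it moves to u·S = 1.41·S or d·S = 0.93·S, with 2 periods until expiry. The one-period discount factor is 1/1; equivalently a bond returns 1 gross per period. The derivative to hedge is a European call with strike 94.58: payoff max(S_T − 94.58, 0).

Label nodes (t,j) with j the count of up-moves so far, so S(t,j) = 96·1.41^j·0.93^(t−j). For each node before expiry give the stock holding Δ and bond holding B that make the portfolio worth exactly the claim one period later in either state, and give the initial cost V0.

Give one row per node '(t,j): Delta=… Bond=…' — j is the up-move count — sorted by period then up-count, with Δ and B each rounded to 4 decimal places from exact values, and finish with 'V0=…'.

(0,0): Delta=0.7859 Bond=-65.6007
(1,0): Delta=0.7305 Bond=-60.6531
(1,1): Delta=1.0000 Bond=-94.5800
V0=9.8466

No-arbitrage ⇒ martingale measure with p* = (R−d)/(u−d) = 0.1458.
At expiry t=2: V(2,0)=0.0000, V(2,1)=31.3048, V(2,2)=96.2776
  t=1,j=0: stock 89.2800 → up 125.8848 (V=31.3048), down 83.0304 (V=0.0000). Price 4.5653; hedge Δ=0.7305, bond B=-60.6531.
  t=1,j=1: stock 135.3600 → up 190.8576 (V=96.2776), down 125.8848 (V=31.3048). Price 40.7800; hedge Δ=1.0000, bond B=-94.5800.
  t=0,j=0: stock 96.0000 → up 135.3600 (V=40.7800), down 89.2800 (V=4.5653). Price 9.8466; hedge Δ=0.7859, bond B=-65.6007.
The time-0 hedge costs 9.8466, which is the no-arbitrage price.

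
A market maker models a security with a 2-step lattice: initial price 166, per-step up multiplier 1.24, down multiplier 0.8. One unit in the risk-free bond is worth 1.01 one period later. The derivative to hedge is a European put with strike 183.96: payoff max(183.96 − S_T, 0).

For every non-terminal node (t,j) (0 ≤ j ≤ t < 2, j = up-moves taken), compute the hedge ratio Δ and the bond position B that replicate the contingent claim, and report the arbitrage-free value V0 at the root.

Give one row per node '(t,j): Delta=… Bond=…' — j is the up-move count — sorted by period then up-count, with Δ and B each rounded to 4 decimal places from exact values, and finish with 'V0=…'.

(0,0): Delta=-0.5388 Bond=119.6981
(1,0): Delta=-1.0000 Bond=182.1386
(1,1): Delta=-0.2130 Bond=53.8189
V0=30.2525

Under the risk-neutral measure, an up-move has probability p* = (R−d)/(u−d) = 0.4773 and values discount at R = 1.01.
Terminal payoffs: V(2,0)=77.7200, V(2,1)=19.2880, V(2,2)=0.0000
(1,0): S=132.8000. Δ = (V_up−V_dn)/(S_up−S_dn) = (19.2880−77.7200)/(164.6720−106.2400) = -1.0000. V = [p*·19.2880 + (1−p*)·77.7200]/1.01 = 49.3386. B = V − Δ·S = 182.1386.
(1,1): S=205.8400. Δ = (V_up−V_dn)/(S_up−S_dn) = (0.0000−19.2880)/(255.2416−164.6720) = -0.2130. V = [p*·0.0000 + (1−p*)·19.2880]/1.01 = 9.9825. B = V − Δ·S = 53.8189.
(0,0): S=166.0000. Δ = (V_up−V_dn)/(S_up−S_dn) = (9.9825−49.3386)/(205.8400−132.8000) = -0.5388. V = [p*·9.9825 + (1−p*)·49.3386]/1.01 = 30.2525. B = V − Δ·S = 119.6981.
Each (Δ,B) replicates both successor values, so the strategy is self-financing and V0 is arbitrage-free.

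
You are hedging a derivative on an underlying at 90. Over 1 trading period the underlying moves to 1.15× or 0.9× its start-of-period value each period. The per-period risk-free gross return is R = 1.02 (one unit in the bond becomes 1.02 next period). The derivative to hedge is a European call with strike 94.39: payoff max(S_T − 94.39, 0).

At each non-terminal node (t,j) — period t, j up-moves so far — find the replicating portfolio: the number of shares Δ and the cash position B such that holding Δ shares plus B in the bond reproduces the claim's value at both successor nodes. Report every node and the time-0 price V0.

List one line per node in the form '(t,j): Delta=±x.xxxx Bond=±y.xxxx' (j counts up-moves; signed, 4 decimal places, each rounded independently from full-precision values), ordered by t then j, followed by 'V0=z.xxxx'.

(0,0): Delta=0.4049 Bond=-32.1529
V0=4.2871

Risk-neutral probability p* = (R−d)/(u−d) = (1.02−0.9)/(1.15−0.9) = 0.4800.
At expiry t=1: V(1,0)=0.0000, V(1,1)=9.1100
  t=0,j=0: stock 90.0000 → up 103.5000 (V=9.1100), down 81.0000 (V=0.0000). Price 4.2871; hedge Δ=0.4049, bond B=-32.1529.
Root portfolio cost Δ·90+B reproduces V0=4.2871.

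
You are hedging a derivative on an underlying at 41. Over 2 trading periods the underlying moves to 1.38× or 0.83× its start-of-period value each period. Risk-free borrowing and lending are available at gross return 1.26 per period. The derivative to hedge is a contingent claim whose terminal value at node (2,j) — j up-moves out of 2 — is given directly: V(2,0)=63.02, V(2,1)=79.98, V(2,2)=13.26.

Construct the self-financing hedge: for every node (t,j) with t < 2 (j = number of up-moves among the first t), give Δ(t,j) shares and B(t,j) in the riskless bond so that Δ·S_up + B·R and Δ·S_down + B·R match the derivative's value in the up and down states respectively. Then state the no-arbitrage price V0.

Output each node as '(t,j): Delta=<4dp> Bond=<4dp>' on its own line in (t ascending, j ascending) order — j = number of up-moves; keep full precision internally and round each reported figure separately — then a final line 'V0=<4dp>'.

(0,0): Delta=-1.7056 Bond=94.1131
(1,0): Delta=0.9062 Bond=29.7030
(1,1): Delta=-2.1440 Bond=143.3861
V0=24.1816

Under the risk-neutral measure, an up-move has probability p* = (R−d)/(u−d) = 0.7818 and values discount at R = 1.26.
Terminal values V(2,·): V(2,0)=63.0200, V(2,1)=79.9800, V(2,2)=13.2600
Node (1,0) S=34.0300: V=(p*·79.9800+(1−p*)·63.0200)/1.26=60.5394; Δ=(79.9800−63.0200)/(46.9614−28.2449)=0.9062; B=V−Δ·S=29.7030
Node (1,1) S=56.5800: V=(p*·13.2600+(1−p*)·79.9800)/1.26=22.0771; Δ=(13.2600−79.9800)/(78.0804−46.9614)=-2.1440; B=V−Δ·S=143.3861
Node (0,0) S=41.0000: V=(p*·22.0771+(1−p*)·60.5394)/1.26=24.1816; Δ=(22.0771−60.5394)/(56.5800−34.0300)=-1.7056; B=V−Δ·S=94.1131
Each (Δ,B) replicates both successor values, so the strategy is self-financing and V0 is arbitrage-free.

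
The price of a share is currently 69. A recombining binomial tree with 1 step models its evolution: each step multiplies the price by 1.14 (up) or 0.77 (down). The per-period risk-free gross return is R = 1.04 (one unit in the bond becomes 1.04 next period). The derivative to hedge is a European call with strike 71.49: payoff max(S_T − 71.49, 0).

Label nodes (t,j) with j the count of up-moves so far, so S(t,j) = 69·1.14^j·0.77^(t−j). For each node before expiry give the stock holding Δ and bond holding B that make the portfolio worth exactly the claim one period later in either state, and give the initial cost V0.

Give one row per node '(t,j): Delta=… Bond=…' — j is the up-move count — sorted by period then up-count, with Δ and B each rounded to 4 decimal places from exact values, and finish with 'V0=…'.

(0,0): Delta=0.2808 Bond=-14.3475
V0=5.0309

The replicating-portfolio and risk-neutral prices coincide; use p* = (1.04−0.77)/(1.14−0.77) = 0.7297 for the latter.
Terminal payoffs: V(1,0)=0.0000, V(1,1)=7.1700
(0,0): S=69.0000. Δ = (V_up−V_dn)/(S_up−S_dn) = (7.1700−0.0000)/(78.6600−53.1300) = 0.2808. V = [p*·7.1700 + (1−p*)·0.0000]/1.04 = 5.0309. B = V − Δ·S = -14.3475.
The time-0 hedge costs 5.0309, which is the no-arbitrage price.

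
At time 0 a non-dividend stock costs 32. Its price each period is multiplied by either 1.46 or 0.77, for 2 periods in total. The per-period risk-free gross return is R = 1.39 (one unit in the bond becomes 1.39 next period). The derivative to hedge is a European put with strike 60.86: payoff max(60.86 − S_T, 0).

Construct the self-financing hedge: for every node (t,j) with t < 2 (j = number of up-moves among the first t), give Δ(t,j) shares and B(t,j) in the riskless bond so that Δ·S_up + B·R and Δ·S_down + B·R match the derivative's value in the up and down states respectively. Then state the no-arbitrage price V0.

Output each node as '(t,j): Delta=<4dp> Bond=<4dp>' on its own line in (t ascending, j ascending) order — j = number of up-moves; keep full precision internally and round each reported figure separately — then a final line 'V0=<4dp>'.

(0,0): Delta=-0.7848 Bond=27.6842
(1,0): Delta=-1.0000 Bond=43.7842
(1,1): Delta=-0.7720 Bond=37.8824
V0=2.5714

Since d<R<u, set p* = (R−d)/(u−d) = 0.8986; price each node as the discounted p*-expectation of its children.
Payoff layer (t=2): V(2,0)=41.8872, V(2,1)=24.8856, V(2,2)=0.0000
  t=1,j=0: stock 24.6400 → up 35.9744 (V=24.8856), down 18.9728 (V=41.8872). Price 19.1442; hedge Δ=-1.0000, bond B=43.7842.
  t=1,j=1: stock 46.7200 → up 68.2112 (V=0.0000), down 35.9744 (V=24.8856). Price 1.8163; hedge Δ=-0.7720, bond B=37.8824.
  t=0,j=0: stock 32.0000 → up 46.7200 (V=1.8163), down 24.6400 (V=19.1442). Price 2.5714; hedge Δ=-0.7848, bond B=27.6842.
The time-0 hedge costs 2.5714, which is the no-arbitrage price.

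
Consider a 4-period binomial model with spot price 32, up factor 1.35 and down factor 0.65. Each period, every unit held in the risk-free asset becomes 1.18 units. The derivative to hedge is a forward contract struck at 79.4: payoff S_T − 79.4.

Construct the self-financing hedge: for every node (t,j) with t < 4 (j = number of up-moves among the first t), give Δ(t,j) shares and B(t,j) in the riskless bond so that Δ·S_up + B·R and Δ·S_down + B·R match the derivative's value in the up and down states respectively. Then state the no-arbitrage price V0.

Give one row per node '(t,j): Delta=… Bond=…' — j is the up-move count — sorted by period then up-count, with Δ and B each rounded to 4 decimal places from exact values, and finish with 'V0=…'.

(0,0): Delta=1.0000 Bond=-40.9536
(1,0): Delta=1.0000 Bond=-48.3253
(1,1): Delta=1.0000 Bond=-48.3253
(2,0): Delta=1.0000 Bond=-57.0238
(2,1): Delta=1.0000 Bond=-57.0238
(2,2): Delta=1.0000 Bond=-57.0238
(3,0): Delta=1.0000 Bond=-67.2881
(3,1): Delta=1.0000 Bond=-67.2881
(3,2): Delta=1.0000 Bond=-67.2881
(3,3): Delta=1.0000 Bond=-67.2881
V0=-8.9536

The replicating-portfolio and risk-neutral prices coincide; use p* = (1.18−0.65)/(1.35−0.65) = 0.7571 for the latter.
At expiry t=4: V(4,0)=-73.6878, V(4,1)=-67.5362, V(4,2)=-54.7598, V(4,3)=-28.2242, V(4,4)=26.8882
(3,0): S=8.7880. Δ = (V_up−V_dn)/(S_up−S_dn) = (-67.5362−-73.6878)/(11.8638−5.7122) = 1.0000. V = [p*·-67.5362 + (1−p*)·-73.6878]/1.18 = -58.5001. B = V − Δ·S = -67.2881.
(3,1): S=18.2520. Δ = (V_up−V_dn)/(S_up−S_dn) = (-54.7598−-67.5362)/(24.6402−11.8638) = 1.0000. V = [p*·-54.7598 + (1−p*)·-67.5362]/1.18 = -49.0361. B = V − Δ·S = -67.2881.
(3,2): S=37.9080. Δ = (V_up−V_dn)/(S_up−S_dn) = (-28.2242−-54.7598)/(51.1758−24.6402) = 1.0000. V = [p*·-28.2242 + (1−p*)·-54.7598]/1.18 = -29.3801. B = V − Δ·S = -67.2881.
(3,3): S=78.7320. Δ = (V_up−V_dn)/(S_up−S_dn) = (26.8882−-28.2242)/(106.2882−51.1758) = 1.0000. V = [p*·26.8882 + (1−p*)·-28.2242]/1.18 = 11.4439. B = V − Δ·S = -67.2881.
(2,0): S=13.5200. Δ = (V_up−V_dn)/(S_up−S_dn) = (-49.0361−-58.5001)/(18.2520−8.7880) = 1.0000. V = [p*·-49.0361 + (1−p*)·-58.5001]/1.18 = -43.5038. B = V − Δ·S = -57.0238.
(2,1): S=28.0800. Δ = (V_up−V_dn)/(S_up−S_dn) = (-29.3801−-49.0361)/(37.9080−18.2520) = 1.0000. V = [p*·-29.3801 + (1−p*)·-49.0361]/1.18 = -28.9438. B = V − Δ·S = -57.0238.
(2,2): S=58.3200. Δ = (V_up−V_dn)/(S_up−S_dn) = (11.4439−-29.3801)/(78.7320−37.9080) = 1.0000. V = [p*·11.4439 + (1−p*)·-29.3801]/1.18 = 1.2962. B = V − Δ·S = -57.0238.
(1,0): S=20.8000. Δ = (V_up−V_dn)/(S_up−S_dn) = (-28.9438−-43.5038)/(28.0800−13.5200) = 1.0000. V = [p*·-28.9438 + (1−p*)·-43.5038]/1.18 = -27.5253. B = V − Δ·S = -48.3253.
(1,1): S=43.2000. Δ = (V_up−V_dn)/(S_up−S_dn) = (1.2962−-28.9438)/(58.3200−28.0800) = 1.0000. V = [p*·1.2962 + (1−p*)·-28.9438]/1.18 = -5.1253. B = V − Δ·S = -48.3253.
(0,0): S=32.0000. Δ = (V_up−V_dn)/(S_up−S_dn) = (-5.1253−-27.5253)/(43.2000−20.8000) = 1.0000. V = [p*·-5.1253 + (1−p*)·-27.5253]/1.18 = -8.9536. B = V − Δ·S = -40.9536.
The time-0 hedge costs -8.9536, which is the no-arbitrage price.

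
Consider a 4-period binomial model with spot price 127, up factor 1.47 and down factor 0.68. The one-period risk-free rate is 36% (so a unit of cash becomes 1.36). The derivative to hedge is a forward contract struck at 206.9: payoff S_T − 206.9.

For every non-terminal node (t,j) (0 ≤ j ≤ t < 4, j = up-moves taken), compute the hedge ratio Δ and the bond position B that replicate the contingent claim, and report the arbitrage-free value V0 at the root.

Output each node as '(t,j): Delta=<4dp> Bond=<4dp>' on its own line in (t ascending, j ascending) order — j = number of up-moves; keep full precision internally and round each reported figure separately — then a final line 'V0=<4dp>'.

Under the risk-neutral measure, an up-move has probability p* = (R−d)/(u−d) = 0.8608 and values discount at R = 1.36.
Payoff layer (t=4): V(4,0)=-179.7457, V(4,1)=-148.1987, V(4,2)=-80.0016, V(4,3)=67.4245, V(4,4)=386.1251
  t=3,j=0: stock 39.9329 → up 58.7013 (V=-148.1987), down 27.1543 (V=-179.7457). Price -112.1995; hedge Δ=1.0000, bond B=-152.1324.
  t=3,j=1: stock 86.3255 → up 126.8984 (V=-80.0016), down 58.7013 (V=-148.1987). Price -65.8069; hedge Δ=1.0000, bond B=-152.1324.
  t=3,j=2: stock 186.6153 → up 274.3245 (V=67.4245), down 126.8984 (V=-80.0016). Price 34.4830; hedge Δ=1.0000, bond B=-152.1324.
  t=3,j=3: stock 403.4184 → up 593.0251 (V=386.1251), down 274.3245 (V=67.4245). Price 251.2861; hedge Δ=1.0000, bond B=-152.1324.
  t=2,j=0: stock 58.7248 → up 86.3255 (V=-65.8069), down 39.9329 (V=-112.1995). Price -53.1372; hedge Δ=1.0000, bond B=-111.8620.
  t=2,j=1: stock 126.9492 → up 186.6153 (V=34.4830), down 86.3255 (V=-65.8069). Price 15.0872; hedge Δ=1.0000, bond B=-111.8620.
  t=2,j=2: stock 274.4343 → up 403.4184 (V=251.2861), down 186.6153 (V=34.4830). Price 162.5723; hedge Δ=1.0000, bond B=-111.8620.
  t=1,j=0: stock 86.3600 → up 126.9492 (V=15.0872), down 58.7248 (V=-53.1372). Price 4.1085; hedge Δ=1.0000, bond B=-82.2515.
  t=1,j=1: stock 186.6900 → up 274.4343 (V=162.5723), down 126.9492 (V=15.0872). Price 104.4385; hedge Δ=1.0000, bond B=-82.2515.
  t=0,j=0: stock 127.0000 → up 186.6900 (V=104.4385), down 86.3600 (V=4.1085). Price 66.5210; hedge Δ=1.0000, bond B=-60.4790.
Check: Δ(0,0)·S0 + B(0,0) = 66.5210 = V0.

(0,0): Delta=1.0000 Bond=-60.4790
(1,0): Delta=1.0000 Bond=-82.2515
(1,1): Delta=1.0000 Bond=-82.2515
(2,0): Delta=1.0000 Bond=-111.8620
(2,1): Delta=1.0000 Bond=-111.8620
(2,2): Delta=1.0000 Bond=-111.8620
(3,0): Delta=1.0000 Bond=-152.1324
(3,1): Delta=1.0000 Bond=-152.1324
(3,2): Delta=1.0000 Bond=-152.1324
(3,3): Delta=1.0000 Bond=-152.1324
V0=66.5210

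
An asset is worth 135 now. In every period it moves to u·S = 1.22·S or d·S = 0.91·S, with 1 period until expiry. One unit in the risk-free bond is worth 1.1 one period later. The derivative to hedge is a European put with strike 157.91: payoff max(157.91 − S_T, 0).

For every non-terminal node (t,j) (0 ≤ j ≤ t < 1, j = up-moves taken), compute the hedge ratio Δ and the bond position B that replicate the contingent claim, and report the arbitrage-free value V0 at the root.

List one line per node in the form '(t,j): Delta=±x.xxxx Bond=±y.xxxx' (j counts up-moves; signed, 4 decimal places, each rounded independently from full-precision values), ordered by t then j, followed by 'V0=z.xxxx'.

Since d<R<u, set p* = (R−d)/(u−d) = 0.6129; price each node as the discounted p*-expectation of its children.
At expiry t=1: V(1,0)=35.0600, V(1,1)=0.0000
Node (0,0) S=135.0000: V=(p*·0.0000+(1−p*)·35.0600)/1.1=12.3378; Δ=(0.0000−35.0600)/(164.7000−122.8500)=-0.8378; B=V−Δ·S=125.4346
The time-0 hedge costs 12.3378, which is the no-arbitrage price.

(0,0): Delta=-0.8378 Bond=125.4346
V0=12.3378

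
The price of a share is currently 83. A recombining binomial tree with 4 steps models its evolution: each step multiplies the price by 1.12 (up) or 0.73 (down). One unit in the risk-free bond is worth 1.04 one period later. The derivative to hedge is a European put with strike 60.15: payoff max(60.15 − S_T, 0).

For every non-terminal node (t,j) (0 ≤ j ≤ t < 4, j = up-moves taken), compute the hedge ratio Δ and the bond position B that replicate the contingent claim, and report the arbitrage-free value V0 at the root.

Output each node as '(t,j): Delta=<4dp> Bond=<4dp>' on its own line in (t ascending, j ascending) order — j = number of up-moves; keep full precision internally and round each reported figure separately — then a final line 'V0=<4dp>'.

Since d<R<u, set p* = (R−d)/(u−d) = 0.7949; price each node as the discounted p*-expectation of its children.
Payoff layer (t=4): V(4,0)=36.5795, V(4,1)=23.9870, V(4,2)=4.6670, V(4,3)=0.0000, V(4,4)=0.0000
(3,0): S=32.2884. Δ = (V_up−V_dn)/(S_up−S_dn) = (23.9870−36.5795)/(36.1630−23.5705) = -1.0000. V = [p*·23.9870 + (1−p*)·36.5795]/1.04 = 25.5481. B = V − Δ·S = 57.8365.
(3,1): S=49.5384. Δ = (V_up−V_dn)/(S_up−S_dn) = (4.6670−23.9870)/(55.4830−36.1630) = -1.0000. V = [p*·4.6670 + (1−p*)·23.9870]/1.04 = 8.2982. B = V − Δ·S = 57.8365.
(3,2): S=76.0041. Δ = (V_up−V_dn)/(S_up−S_dn) = (0.0000−4.6670)/(85.1246−55.4830) = -0.1574. V = [p*·0.0000 + (1−p*)·4.6670]/1.04 = 0.9205. B = V − Δ·S = 12.8872.
(3,3): S=116.6090. Δ = (V_up−V_dn)/(S_up−S_dn) = (0.0000−0.0000)/(130.6021−85.1246) = 0.0000. V = [p*·0.0000 + (1−p*)·0.0000]/1.04 = 0.0000. B = V − Δ·S = 0.0000.
(2,0): S=44.2307. Δ = (V_up−V_dn)/(S_up−S_dn) = (8.2982−25.5481)/(49.5384−32.2884) = -1.0000. V = [p*·8.2982 + (1−p*)·25.5481]/1.04 = 11.3814. B = V − Δ·S = 55.6121.
(2,1): S=67.8608. Δ = (V_up−V_dn)/(S_up−S_dn) = (0.9205−8.2982)/(76.0041−49.5384) = -0.2788. V = [p*·0.9205 + (1−p*)·8.2982]/1.04 = 2.3403. B = V − Δ·S = 21.2573.
(2,2): S=104.1152. Δ = (V_up−V_dn)/(S_up−S_dn) = (0.0000−0.9205)/(116.6090−76.0041) = -0.0227. V = [p*·0.0000 + (1−p*)·0.9205]/1.04 = 0.1816. B = V − Δ·S = 2.5419.
(1,0): S=60.5900. Δ = (V_up−V_dn)/(S_up−S_dn) = (2.3403−11.3814)/(67.8608−44.2307) = -0.3826. V = [p*·2.3403 + (1−p*)·11.3814]/1.04 = 4.0335. B = V − Δ·S = 27.2158.
(1,1): S=92.9600. Δ = (V_up−V_dn)/(S_up−S_dn) = (0.1816−2.3403)/(104.1152−67.8608) = -0.0595. V = [p*·0.1816 + (1−p*)·2.3403]/1.04 = 0.6004. B = V − Δ·S = 6.1355.
(0,0): S=83.0000. Δ = (V_up−V_dn)/(S_up−S_dn) = (0.6004−4.0335)/(92.9600−60.5900) = -0.1061. V = [p*·0.6004 + (1−p*)·4.0335]/1.04 = 1.2544. B = V − Δ·S = 10.0574.
Self-financing check: at every node Δ·S+B equals the discounted successor values.

(0,0): Delta=-0.1061 Bond=10.0574
(1,0): Delta=-0.3826 Bond=27.2158
(1,1): Delta=-0.0595 Bond=6.1355
(2,0): Delta=-1.0000 Bond=55.6121
(2,1): Delta=-0.2788 Bond=21.2573
(2,2): Delta=-0.0227 Bond=2.5419
(3,0): Delta=-1.0000 Bond=57.8365
(3,1): Delta=-1.0000 Bond=57.8365
(3,2): Delta=-0.1574 Bond=12.8872
(3,3): Delta=0.0000 Bond=0.0000
V0=1.2544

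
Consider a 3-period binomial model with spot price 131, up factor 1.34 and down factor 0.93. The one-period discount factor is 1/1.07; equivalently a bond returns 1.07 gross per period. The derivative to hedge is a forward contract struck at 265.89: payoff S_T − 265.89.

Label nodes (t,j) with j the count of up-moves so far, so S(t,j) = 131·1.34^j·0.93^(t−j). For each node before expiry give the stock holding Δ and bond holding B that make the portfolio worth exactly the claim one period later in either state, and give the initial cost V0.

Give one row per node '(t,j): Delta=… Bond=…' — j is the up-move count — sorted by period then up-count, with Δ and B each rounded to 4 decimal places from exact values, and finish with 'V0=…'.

The replicating-portfolio and risk-neutral prices coincide; use p* = (1.07−0.93)/(1.34−0.93) = 0.3415 for the latter.
At expiry t=3: V(3,0)=-160.5192, V(3,1)=-114.0655, V(3,2)=-47.1321, V(3,3)=49.3096
Node (2,0) S=113.3019: V=(p*·-114.0655+(1−p*)·-160.5192)/1.07=-135.1934; Δ=(-114.0655−-160.5192)/(151.8245−105.3708)=1.0000; B=V−Δ·S=-248.4953
Node (2,1) S=163.2522: V=(p*·-47.1321+(1−p*)·-114.0655)/1.07=-85.2431; Δ=(-47.1321−-114.0655)/(218.7579−151.8245)=1.0000; B=V−Δ·S=-248.4953
Node (2,2) S=235.2236: V=(p*·49.3096+(1−p*)·-47.1321)/1.07=-13.2717; Δ=(49.3096−-47.1321)/(315.1996−218.7579)=1.0000; B=V−Δ·S=-248.4953
Node (1,0) S=121.8300: V=(p*·-85.2431+(1−p*)·-135.1934)/1.07=-110.4086; Δ=(-85.2431−-135.1934)/(163.2522−113.3019)=1.0000; B=V−Δ·S=-232.2386
Node (1,1) S=175.5400: V=(p*·-13.2717+(1−p*)·-85.2431)/1.07=-56.6986; Δ=(-13.2717−-85.2431)/(235.2236−163.2522)=1.0000; B=V−Δ·S=-232.2386
Node (0,0) S=131.0000: V=(p*·-56.6986+(1−p*)·-110.4086)/1.07=-86.0454; Δ=(-56.6986−-110.4086)/(175.5400−121.8300)=1.0000; B=V−Δ·S=-217.0454
The time-0 hedge costs -86.0454, which is the no-arbitrage price.

(0,0): Delta=1.0000 Bond=-217.0454
(1,0): Delta=1.0000 Bond=-232.2386
(1,1): Delta=1.0000 Bond=-232.2386
(2,0): Delta=1.0000 Bond=-248.4953
(2,1): Delta=1.0000 Bond=-248.4953
(2,2): Delta=1.0000 Bond=-248.4953
V0=-86.0454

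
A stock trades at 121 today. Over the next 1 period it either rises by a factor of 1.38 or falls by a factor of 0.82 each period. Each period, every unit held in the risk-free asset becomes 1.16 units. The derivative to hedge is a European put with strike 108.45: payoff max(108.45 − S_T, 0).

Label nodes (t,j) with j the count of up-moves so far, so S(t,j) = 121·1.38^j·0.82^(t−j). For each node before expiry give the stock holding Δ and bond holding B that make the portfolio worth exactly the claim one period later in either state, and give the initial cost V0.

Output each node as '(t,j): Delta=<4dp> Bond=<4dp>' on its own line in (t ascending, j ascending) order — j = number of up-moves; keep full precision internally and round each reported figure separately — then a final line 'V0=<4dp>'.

Since d<R<u, set p* = (R−d)/(u−d) = 0.6071; price each node as the discounted p*-expectation of its children.
Payoff layer (t=1): V(1,0)=9.2300, V(1,1)=0.0000
  t=0,j=0: stock 121.0000 → up 166.9800 (V=0.0000), down 99.2200 (V=9.2300). Price 3.1259; hedge Δ=-0.1362, bond B=19.6081.
Check: Δ(0,0)·S0 + B(0,0) = 3.1259 = V0.

(0,0): Delta=-0.1362 Bond=19.6081
V0=3.1259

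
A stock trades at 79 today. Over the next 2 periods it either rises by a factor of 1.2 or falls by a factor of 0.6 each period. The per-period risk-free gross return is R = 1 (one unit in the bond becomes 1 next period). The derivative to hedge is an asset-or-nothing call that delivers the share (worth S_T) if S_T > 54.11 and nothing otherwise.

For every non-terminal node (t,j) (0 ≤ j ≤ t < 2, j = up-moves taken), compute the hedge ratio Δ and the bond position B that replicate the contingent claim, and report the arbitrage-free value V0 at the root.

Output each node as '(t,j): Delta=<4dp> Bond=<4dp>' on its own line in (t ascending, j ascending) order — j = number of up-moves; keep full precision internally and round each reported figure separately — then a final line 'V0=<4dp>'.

The replicating-portfolio and risk-neutral prices coincide; use p* = (1−0.6)/(1.2−0.6) = 0.6667 for the latter.
Terminal values V(2,·): V(2,0)=0.0000, V(2,1)=56.8800, V(2,2)=113.7600
  t=1,j=0: stock 47.4000 → up 56.8800 (V=56.8800), down 28.4400 (V=0.0000). Price 37.9200; hedge Δ=2.0000, bond B=-56.8800.
  t=1,j=1: stock 94.8000 → up 113.7600 (V=113.7600), down 56.8800 (V=56.8800). Price 94.8000; hedge Δ=1.0000, bond B=0.0000.
  t=0,j=0: stock 79.0000 → up 94.8000 (V=94.8000), down 47.4000 (V=37.9200). Price 75.8400; hedge Δ=1.2000, bond B=-18.9600.
Self-financing check: at every node Δ·S+B equals the discounted successor values.

(0,0): Delta=1.2000 Bond=-18.9600
(1,0): Delta=2.0000 Bond=-56.8800
(1,1): Delta=1.0000 Bond=0.0000
V0=75.8400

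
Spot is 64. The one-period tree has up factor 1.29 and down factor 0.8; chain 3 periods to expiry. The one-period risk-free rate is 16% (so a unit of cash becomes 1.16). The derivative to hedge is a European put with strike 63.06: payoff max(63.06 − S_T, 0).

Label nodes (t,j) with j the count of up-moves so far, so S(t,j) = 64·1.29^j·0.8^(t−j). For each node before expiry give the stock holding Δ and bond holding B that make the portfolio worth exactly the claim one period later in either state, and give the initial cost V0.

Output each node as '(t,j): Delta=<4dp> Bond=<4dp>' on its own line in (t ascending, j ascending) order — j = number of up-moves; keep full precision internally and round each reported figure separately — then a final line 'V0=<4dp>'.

Under the risk-neutral measure, an up-move has probability p* = (R−d)/(u−d) = 0.7347 and values discount at R = 1.16.
Terminal values V(3,·): V(3,0)=30.2920, V(3,1)=10.2216, V(3,2)=0.0000, V(3,3)=0.0000
(2,0): S=40.9600. Δ = (V_up−V_dn)/(S_up−S_dn) = (10.2216−30.2920)/(52.8384−32.7680) = -1.0000. V = [p*·10.2216 + (1−p*)·30.2920]/1.16 = 13.4021. B = V − Δ·S = 54.3621.
(2,1): S=66.0480. Δ = (V_up−V_dn)/(S_up−S_dn) = (0.0000−10.2216)/(85.2019−52.8384) = -0.3158. V = [p*·0.0000 + (1−p*)·10.2216]/1.16 = 2.3378. B = V − Δ·S = 23.1982.
(2,2): S=106.5024. Δ = (V_up−V_dn)/(S_up−S_dn) = (0.0000−0.0000)/(137.3881−85.2019) = 0.0000. V = [p*·0.0000 + (1−p*)·0.0000]/1.16 = 0.0000. B = V − Δ·S = 0.0000.
(1,0): S=51.2000. Δ = (V_up−V_dn)/(S_up−S_dn) = (2.3378−13.4021)/(66.0480−40.9600) = -0.4410. V = [p*·2.3378 + (1−p*)·13.4021]/1.16 = 4.5459. B = V − Δ·S = 27.1260.
(1,1): S=82.5600. Δ = (V_up−V_dn)/(S_up−S_dn) = (0.0000−2.3378)/(106.5024−66.0480) = -0.0578. V = [p*·0.0000 + (1−p*)·2.3378]/1.16 = 0.5347. B = V − Δ·S = 5.3057.
(0,0): S=64.0000. Δ = (V_up−V_dn)/(S_up−S_dn) = (0.5347−4.5459)/(82.5600−51.2000) = -0.1279. V = [p*·0.5347 + (1−p*)·4.5459]/1.16 = 1.3783. B = V − Δ·S = 9.5645.
The time-0 hedge costs 1.3783, which is the no-arbitrage price.

(0,0): Delta=-0.1279 Bond=9.5645
(1,0): Delta=-0.4410 Bond=27.1260
(1,1): Delta=-0.0578 Bond=5.3057
(2,0): Delta=-1.0000 Bond=54.3621
(2,1): Delta=-0.3158 Bond=23.1982
(2,2): Delta=0.0000 Bond=0.0000
V0=1.3783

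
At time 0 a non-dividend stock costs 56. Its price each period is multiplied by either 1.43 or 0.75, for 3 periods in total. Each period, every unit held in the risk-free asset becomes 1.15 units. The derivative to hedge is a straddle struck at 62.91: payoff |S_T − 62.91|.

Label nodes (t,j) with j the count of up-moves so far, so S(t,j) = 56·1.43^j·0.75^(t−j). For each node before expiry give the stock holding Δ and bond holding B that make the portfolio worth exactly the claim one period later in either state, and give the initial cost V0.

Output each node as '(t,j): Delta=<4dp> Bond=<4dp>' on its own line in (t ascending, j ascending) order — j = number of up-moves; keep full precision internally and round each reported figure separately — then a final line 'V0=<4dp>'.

(0,0): Delta=0.5121 Bond=-3.4047
(1,0): Delta=-0.1770 Bond=25.0262
(1,1): Delta=0.7651 Bond=-24.1745
(2,0): Delta=-1.0000 Bond=54.7043
(2,1): Delta=0.1251 Bond=10.6331
(2,2): Delta=1.0000 Bond=-54.7043
V0=25.2716

Risk-neutral probability p* = (R−d)/(u−d) = (1.15−0.75)/(1.43−0.75) = 0.5882.
Terminal payoffs: V(3,0)=39.2850, V(3,1)=17.8650, V(3,2)=22.9758, V(3,3)=100.8456
Node (2,0) S=31.5000: V=(p*·17.8650+(1−p*)·39.2850)/1.15=23.2043; Δ=(17.8650−39.2850)/(45.0450−23.6250)=-1.0000; B=V−Δ·S=54.7043
Node (2,1) S=60.0600: V=(p*·22.9758+(1−p*)·17.8650)/1.15=18.1490; Δ=(22.9758−17.8650)/(85.8858−45.0450)=0.1251; B=V−Δ·S=10.6331
Node (2,2) S=114.5144: V=(p*·100.8456+(1−p*)·22.9758)/1.15=59.8101; Δ=(100.8456−22.9758)/(163.7556−85.8858)=1.0000; B=V−Δ·S=-54.7043
Node (1,0) S=42.0000: V=(p*·18.1490+(1−p*)·23.2043)/1.15=17.5918; Δ=(18.1490−23.2043)/(60.0600−31.5000)=-0.1770; B=V−Δ·S=25.0262
Node (1,1) S=80.0800: V=(p*·59.8101+(1−p*)·18.1490)/1.15=37.0917; Δ=(59.8101−18.1490)/(114.5144−60.0600)=0.7651; B=V−Δ·S=-24.1745
Node (0,0) S=56.0000: V=(p*·37.0917+(1−p*)·17.5918)/1.15=25.2716; Δ=(37.0917−17.5918)/(80.0800−42.0000)=0.5121; B=V−Δ·S=-3.4047
Root portfolio cost Δ·56+B reproduces V0=25.2716.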